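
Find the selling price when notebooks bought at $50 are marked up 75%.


Calculate the markup amount:
75% of $50 = $37.50
Add to cost:
$50 + $37.50 = $87.50

$87.50


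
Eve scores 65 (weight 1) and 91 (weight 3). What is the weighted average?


Weighted sum:
1 x 65 + 3 x 91 = 338
Total weight:
1 + 3 = 4
Weighted average:
338 / 4 = 84.5

84.5


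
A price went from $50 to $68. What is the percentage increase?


Find the absolute change:
|68 - 50| = 18
Divide by original and multiply by 100:
18 / 50 x 100 = 36%

36%


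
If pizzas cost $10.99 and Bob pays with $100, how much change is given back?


Start with the amount paid:
$100
Subtract the price:
$100 - $10.99 = $89.01

$89.01


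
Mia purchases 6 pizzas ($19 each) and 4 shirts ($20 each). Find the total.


Cost of pizzas:
6 x $19 = $114
Cost of shirts:
4 x $20 = $80
Add both:
$114 + $80 = $194

$194


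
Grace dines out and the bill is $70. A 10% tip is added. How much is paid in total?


Calculate the tip:
10% of $70 = $7
Add tip to meal cost:
$70 + $7 = $77

$77


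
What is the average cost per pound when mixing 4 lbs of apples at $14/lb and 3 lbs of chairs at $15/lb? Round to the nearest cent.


Cost of apples:
4 x $14 = $56
Cost of chairs:
3 x $15 = $45
Total cost: $56 + $45 = $101
Total weight: 7 lbs
Average: $101 / 7 = $14.4285... ≈ $14.43/lb

$14.43/lb


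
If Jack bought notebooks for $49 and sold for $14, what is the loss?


Selling price = $14
Cost price = $49
Loss = cost price - selling price:
Loss = $49 - $14 = $35

$35


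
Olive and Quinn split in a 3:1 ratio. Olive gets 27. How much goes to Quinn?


Find the multiplier:
27 / 3 = 9
Apply to Quinn's share:
1 x 9 = 9

9


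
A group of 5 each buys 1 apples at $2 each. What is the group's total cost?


Cost per person:
1 x $2 = $2
Group total:
5 x $2 = $10

$10


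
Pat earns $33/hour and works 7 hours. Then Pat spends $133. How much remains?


Calculate earnings:
7 x $33 = $231
Subtract spending:
$231 - $133 = $98

$98


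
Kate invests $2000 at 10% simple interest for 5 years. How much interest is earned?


Use the formula I = P x R x T / 100
P x R x T = 2000 x 10 x 5 = 100000
I = 100000 / 100 = $1000

$1000


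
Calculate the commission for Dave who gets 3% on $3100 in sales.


Convert rate to decimal:
3% = 0.03
Multiply by sales:
$3100 x 0.03 = $93

$93


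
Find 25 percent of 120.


Convert percentage to decimal:
25% = 0.25
Multiply:
120 x 0.25 = 30

30


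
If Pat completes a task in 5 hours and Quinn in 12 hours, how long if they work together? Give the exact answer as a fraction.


Pat's rate: 1/5 of the job per hour
Quinn's rate: 1/12 of the job per hour
Combined rate: 1/5 + 1/12 = 17/60 per hour
Time = 1 / (17/60) = 60/17 hours (≈ 3.53 hours)

60/17 hours


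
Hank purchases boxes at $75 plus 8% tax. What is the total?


Calculate the tax:
8% of $75 = $6
Add tax to price:
$75 + $6 = $81

$81


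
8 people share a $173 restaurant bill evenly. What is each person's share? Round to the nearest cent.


Total bill: $173
Number of people: 8
Each pays: $173 / 8 = $21.625 ≈ $21.63

$21.63


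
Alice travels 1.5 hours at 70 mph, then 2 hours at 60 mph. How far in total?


Leg 1 distance:
70 x 1.5 = 105 miles
Leg 2 distance:
60 x 2 = 120 miles
Total distance:
105 + 120 = 225 miles

225 miles


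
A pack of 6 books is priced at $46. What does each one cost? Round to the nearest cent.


Total cost: $46
Number of items: 6
Unit price: $46 / 6 = $7.6666... ≈ $7.67

$7.67


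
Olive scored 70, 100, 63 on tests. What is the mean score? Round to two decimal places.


Add the scores:
70 + 100 + 63 = 233
Divide by the number of tests:
233 / 3 = 77.6666... ≈ 77.67

77.67


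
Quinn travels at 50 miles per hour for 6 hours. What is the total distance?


Use the formula: distance = speed x time
Speed = 50 mph, Time = 6 hours
50 x 6 = 300 miles

300 miles


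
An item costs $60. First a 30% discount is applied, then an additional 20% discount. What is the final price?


First discount:
30% of $60 = $18
Price after first discount:
$60 - $18 = $42
Second discount:
20% of $42 = $8.40
Final price:
$42 - $8.40 = $33.60

$33.60


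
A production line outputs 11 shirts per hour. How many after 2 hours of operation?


Production rate: 11 shirts per hour
Time: 2 hours
Total: 11 x 2 = 22 shirts

22 shirts


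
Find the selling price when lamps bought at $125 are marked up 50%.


Calculate the markup amount:
50% of $125 = $62.50
Add to cost:
$125 + $62.50 = $187.50

$187.50


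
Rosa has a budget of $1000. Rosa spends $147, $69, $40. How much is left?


Add up expenses:
$147 + $69 + $40 = $256
Subtract from budget:
$1000 - $256 = $744

$744


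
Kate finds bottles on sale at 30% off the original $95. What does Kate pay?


Calculate the discount amount:
30% of $95 = $28.50
Subtract from original:
$95 - $28.50 = $66.50

$66.50


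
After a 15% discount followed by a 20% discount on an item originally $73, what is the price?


First discount:
15% of $73 = $10.95
Price after first discount:
$73 - $10.95 = $62.05
Second discount:
20% of $62.05 = $12.41
Final price:
$62.05 - $12.41 = $49.64

$49.64


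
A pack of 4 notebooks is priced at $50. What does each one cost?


Total cost: $50
Number of items: 4
Unit price: $50 / 4 = $12.50

$12.50


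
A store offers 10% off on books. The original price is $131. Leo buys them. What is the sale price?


Calculate the discount amount:
10% of $131 = $13.10
Subtract from original:
$131 - $13.10 = $117.90

$117.90


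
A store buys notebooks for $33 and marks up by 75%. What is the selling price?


Calculate the markup amount:
75% of $33 = $24.75
Add to cost:
$33 + $24.75 = $57.75

$57.75


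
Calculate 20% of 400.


Convert percentage to decimal:
20% = 0.2
Multiply:
400 x 0.2 = 80

80


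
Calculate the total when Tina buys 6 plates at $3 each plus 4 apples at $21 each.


Cost of plates:
6 x $3 = $18
Cost of apples:
4 x $21 = $84
Add both:
$18 + $84 = $102

$102


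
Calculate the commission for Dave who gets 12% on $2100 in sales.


Convert rate to decimal:
12% = 0.12
Multiply by sales:
$2100 x 0.12 = $252

$252


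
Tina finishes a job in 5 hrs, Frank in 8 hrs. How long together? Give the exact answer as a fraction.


Tina's rate: 1/5 of the job per hour
Frank's rate: 1/8 of the job per hour
Combined rate: 1/5 + 1/8 = 13/40 per hour
Time = 1 / (13/40) = 40/13 hours (≈ 3.08 hours)

40/13 hours


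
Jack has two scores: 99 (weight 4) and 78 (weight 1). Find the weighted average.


Weighted sum:
4 x 99 + 1 x 78 = 474
Total weight:
4 + 1 = 5
Weighted average:
474 / 5 = 94.8

94.8


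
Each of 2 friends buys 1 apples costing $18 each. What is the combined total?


Cost per person:
1 x $18 = $18
Group total:
2 x $18 = $36

$36


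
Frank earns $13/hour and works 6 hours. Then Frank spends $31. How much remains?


Calculate earnings:
6 x $13 = $78
Subtract spending:
$78 - $31 = $47

$47


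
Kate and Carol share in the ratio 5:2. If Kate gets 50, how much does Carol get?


Find the multiplier:
50 / 5 = 10
Apply to Carol's share:
2 x 10 = 20

20


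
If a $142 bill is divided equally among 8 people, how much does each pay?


Total bill: $142
Number of people: 8
Each pays: $142 / 8 = $17.75

$17.75


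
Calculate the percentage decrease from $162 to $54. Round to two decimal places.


Find the absolute change:
|54 - 162| = 108
Divide by original and multiply by 100:
108 / 162 x 100 = 66.6666...% ≈ 66.67%

66.67%


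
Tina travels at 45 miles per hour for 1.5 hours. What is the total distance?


Use the formula: distance = speed x time
Speed = 45 mph, Time = 1.5 hours
45 x 1.5 = 67.5 miles

67.5 miles


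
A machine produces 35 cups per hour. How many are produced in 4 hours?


Production rate: 35 cups per hour
Time: 4 hours
Total: 35 x 4 = 140 cups

140 cups


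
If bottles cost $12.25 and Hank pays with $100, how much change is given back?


Start with the amount paid:
$100
Subtract the price:
$100 - $12.25 = $87.75

$87.75


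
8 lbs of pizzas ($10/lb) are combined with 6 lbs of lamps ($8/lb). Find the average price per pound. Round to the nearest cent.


Cost of pizzas:
8 x $10 = $80
Cost of lamps:
6 x $8 = $48
Total cost: $80 + $48 = $128
Total weight: 14 lbs
Average: $128 / 14 = $9.1428... ≈ $9.14/lb

$9.14/lb


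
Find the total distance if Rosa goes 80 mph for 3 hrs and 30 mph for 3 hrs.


Leg 1 distance:
80 x 3 = 240 miles
Leg 2 distance:
30 x 3 = 90 miles
Total distance:
240 + 90 = 330 miles

330 miles


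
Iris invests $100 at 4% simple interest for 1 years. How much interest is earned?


Use the formula I = P x R x T / 100
P x R x T = 100 x 4 x 1 = 400
I = 400 / 100 = $4

$4


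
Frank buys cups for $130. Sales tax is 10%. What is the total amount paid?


Calculate the tax:
10% of $130 = $13
Add tax to price:
$130 + $13 = $143

$143


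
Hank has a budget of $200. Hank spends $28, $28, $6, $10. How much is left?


Add up expenses:
$28 + $28 + $6 + $10 = $72
Subtract from budget:
$200 - $72 = $128

$128


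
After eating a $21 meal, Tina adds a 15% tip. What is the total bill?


Calculate the tip:
15% of $21 = $3.15
Add tip to meal cost:
$21 + $3.15 = $24.15

$24.15


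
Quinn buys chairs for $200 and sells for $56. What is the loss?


Selling price = $56
Cost price = $200
Loss = cost price - selling price:
Loss = $200 - $56 = $144

$144


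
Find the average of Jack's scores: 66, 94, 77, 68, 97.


Add the scores:
66 + 94 + 77 + 68 + 97 = 402
Divide by the number of tests:
402 / 5 = 80.4

80.4


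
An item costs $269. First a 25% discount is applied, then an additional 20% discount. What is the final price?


First discount:
25% of $269 = $67.25
Price after first discount:
$269 - $67.25 = $201.75
Second discount:
20% of $201.75 = $40.35
Final price:
$201.75 - $40.35 = $161.40

$161.40


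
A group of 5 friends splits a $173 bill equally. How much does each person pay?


Total bill: $173
Number of people: 5
Each pays: $173 / 5 = $34.60

$34.60


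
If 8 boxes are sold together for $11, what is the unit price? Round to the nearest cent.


Total cost: $11
Number of items: 8
Unit price: $11 / 8 = $1.375 ≈ $1.38

$1.38


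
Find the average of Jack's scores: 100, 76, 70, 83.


Add the scores:
100 + 76 + 70 + 83 = 329
Divide by the number of tests:
329 / 4 = 82.25

82.25


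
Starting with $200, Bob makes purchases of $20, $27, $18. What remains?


Add up expenses:
$20 + $27 + $18 = $65
Subtract from budget:
$200 - $65 = $135

$135


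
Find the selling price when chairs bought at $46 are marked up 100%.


Calculate the markup amount:
100% of $46 = $46
Add to cost:
$46 + $46 = $92

$92


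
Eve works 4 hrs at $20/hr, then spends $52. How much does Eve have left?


Calculate earnings:
4 x $20 = $80
Subtract spending:
$80 - $52 = $28

$28


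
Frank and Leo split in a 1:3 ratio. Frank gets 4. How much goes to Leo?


Find the multiplier:
4 / 1 = 4
Apply to Leo's share:
3 x 4 = 12

12


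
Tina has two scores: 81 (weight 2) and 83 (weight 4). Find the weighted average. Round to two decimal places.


Weighted sum:
2 x 81 + 4 x 83 = 494
Total weight:
2 + 4 = 6
Weighted average:
494 / 6 = 82.3333... ≈ 82.33

82.33


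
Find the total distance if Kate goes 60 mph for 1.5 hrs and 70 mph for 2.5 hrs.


Leg 1 distance:
60 x 1.5 = 90 miles
Leg 2 distance:
70 x 2.5 = 175 miles
Total distance:
90 + 175 = 265 miles

265 miles


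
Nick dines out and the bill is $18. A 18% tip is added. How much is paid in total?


Calculate the tip:
18% of $18 = $3.24
Add tip to meal cost:
$18 + $3.24 = $21.24

$21.24


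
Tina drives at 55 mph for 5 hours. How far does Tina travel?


Use the formula: distance = speed x time
Speed = 55 mph, Time = 5 hours
55 x 5 = 275 miles

275 miles


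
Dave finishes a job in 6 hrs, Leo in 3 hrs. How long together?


Dave's rate: 1/6 of the job per hour
Leo's rate: 1/3 of the job per hour
Combined rate: 1/6 + 1/3 = 1/2 per hour
Time = 1 / (1/2) = 2 hours

2 hours


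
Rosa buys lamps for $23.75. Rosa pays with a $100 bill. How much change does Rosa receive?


Start with the amount paid:
$100
Subtract the price:
$100 - $23.75 = $76.25

$76.25


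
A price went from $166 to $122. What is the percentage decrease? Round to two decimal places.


Find the absolute change:
|122 - 166| = 44
Divide by original and multiply by 100:
44 / 166 x 100 = 26.5060...% ≈ 26.51%

26.51%


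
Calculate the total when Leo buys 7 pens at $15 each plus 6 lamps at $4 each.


Cost of pens:
7 x $15 = $105
Cost of lamps:
6 x $4 = $24
Add both:
$105 + $24 = $129

$129


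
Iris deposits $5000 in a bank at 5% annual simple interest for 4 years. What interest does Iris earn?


Use the formula I = P x R x T / 100
P x R x T = 5000 x 5 x 4 = 100000
I = 100000 / 100 = $1000

$1000


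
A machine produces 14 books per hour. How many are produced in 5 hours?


Production rate: 14 books per hour
Time: 5 hours
Total: 14 x 5 = 70 books

70 books


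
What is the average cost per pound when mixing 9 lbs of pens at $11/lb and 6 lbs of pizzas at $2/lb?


Cost of pens:
9 x $11 = $99
Cost of pizzas:
6 x $2 = $12
Total cost: $99 + $12 = $111
Total weight: 15 lbs
Average: $111 / 15 = $7.40/lb

$7.40/lb


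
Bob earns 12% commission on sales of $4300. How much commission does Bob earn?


Convert rate to decimal:
12% = 0.12
Multiply by sales:
$4300 x 0.12 = $516

$516


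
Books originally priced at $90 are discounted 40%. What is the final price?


Calculate the discount amount:
40% of $90 = $36
Subtract from original:
$90 - $36 = $54

$54


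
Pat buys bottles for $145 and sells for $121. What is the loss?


Selling price = $121
Cost price = $145
Loss = cost price - selling price:
Loss = $145 - $121 = $24

$24


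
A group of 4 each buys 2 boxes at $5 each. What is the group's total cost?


Cost per person:
2 x $5 = $10
Group total:
4 x $10 = $40

$40


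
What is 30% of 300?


Convert percentage to decimal:
30% = 0.3
Multiply:
300 x 0.3 = 90

90


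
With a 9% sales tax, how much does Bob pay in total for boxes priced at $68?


Calculate the tax:
9% of $68 = $6.12
Add tax to price:
$68 + $6.12 = $74.12

$74.12


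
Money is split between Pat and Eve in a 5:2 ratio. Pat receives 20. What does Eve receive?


Find the multiplier:
20 / 5 = 4
Apply to Eve's share:
2 x 4 = 8

8


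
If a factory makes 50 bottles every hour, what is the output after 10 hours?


Production rate: 50 bottles per hour
Time: 10 hours
Total: 50 x 10 = 500 bottles

500 bottles


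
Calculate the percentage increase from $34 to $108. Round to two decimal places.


Find the absolute change:
|108 - 34| = 74
Divide by original and multiply by 100:
74 / 34 x 100 = 217.6470...% ≈ 217.65%

217.65%


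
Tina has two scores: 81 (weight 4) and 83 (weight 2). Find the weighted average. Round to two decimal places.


Weighted sum:
4 x 81 + 2 x 83 = 490
Total weight:
4 + 2 = 6
Weighted average:
490 / 6 = 81.6666... ≈ 81.67

81.67


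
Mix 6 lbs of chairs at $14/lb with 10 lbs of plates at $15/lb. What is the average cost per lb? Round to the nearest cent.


Cost of chairs:
6 x $14 = $84
Cost of plates:
10 x $15 = $150
Total cost: $84 + $150 = $234
Total weight: 16 lbs
Average: $234 / 16 = $14.625 ≈ $14.63/lb

$14.63/lb


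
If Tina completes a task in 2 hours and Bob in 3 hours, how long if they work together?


Tina's rate: 1/2 of the job per hour
Bob's rate: 1/3 of the job per hour
Combined rate: 1/2 + 1/3 = 5/6 per hour
Time = 1 / (5/6) = 6/5 = 1.2 hours

1.2 hours


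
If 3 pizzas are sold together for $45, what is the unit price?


Total cost: $45
Number of items: 3
Unit price: $45 / 3 = $15

$15


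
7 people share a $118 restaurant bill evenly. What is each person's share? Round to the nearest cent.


Total bill: $118
Number of people: 7
Each pays: $118 / 7 = $16.8571... ≈ $16.86

$16.86


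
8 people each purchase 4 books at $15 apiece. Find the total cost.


Cost per person:
4 x $15 = $60
Group total:
8 x $60 = $480

$480


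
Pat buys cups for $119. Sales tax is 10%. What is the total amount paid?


Calculate the tax:
10% of $119 = $11.90
Add tax to price:
$119 + $11.90 = $130.90

$130.90


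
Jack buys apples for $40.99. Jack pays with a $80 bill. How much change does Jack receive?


Start with the amount paid:
$80
Subtract the price:
$80 - $40.99 = $39.01

$39.01


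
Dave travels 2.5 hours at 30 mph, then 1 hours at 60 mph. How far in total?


Leg 1 distance:
30 x 2.5 = 75 miles
Leg 2 distance:
60 x 1 = 60 miles
Total distance:
75 + 60 = 135 miles

135 miles


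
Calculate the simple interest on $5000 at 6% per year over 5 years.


Use the formula I = P x R x T / 100
P x R x T = 5000 x 6 x 5 = 150000
I = 150000 / 100 = $1500

$1500


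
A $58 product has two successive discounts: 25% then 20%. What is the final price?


First discount:
25% of $58 = $14.50
Price after first discount:
$58 - $14.50 = $43.50
Second discount:
20% of $43.50 = $8.70
Final price:
$43.50 - $8.70 = $34.80

$34.80


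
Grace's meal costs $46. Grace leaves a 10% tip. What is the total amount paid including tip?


Calculate the tip:
10% of $46 = $4.60
Add tip to meal cost:
$46 + $4.60 = $50.60

$50.60


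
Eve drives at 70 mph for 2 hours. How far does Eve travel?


Use the formula: distance = speed x time
Speed = 70 mph, Time = 2 hours
70 x 2 = 140 miles

140 miles


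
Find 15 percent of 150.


Convert percentage to decimal:
15% = 0.15
Multiply:
150 x 0.15 = 22.5

22.5


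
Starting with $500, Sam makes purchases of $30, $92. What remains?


Add up expenses:
$30 + $92 = $122
Subtract from budget:
$500 - $122 = $378

$378


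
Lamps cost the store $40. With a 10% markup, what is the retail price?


Calculate the markup amount:
10% of $40 = $4
Add to cost:
$40 + $4 = $44

$44


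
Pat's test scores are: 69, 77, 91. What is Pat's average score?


Add the scores:
69 + 77 + 91 = 237
Divide by the number of tests:
237 / 3 = 79

79


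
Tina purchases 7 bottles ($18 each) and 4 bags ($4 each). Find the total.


Cost of bottles:
7 x $18 = $126
Cost of bags:
4 x $4 = $16
Add both:
$126 + $16 = $142

$142


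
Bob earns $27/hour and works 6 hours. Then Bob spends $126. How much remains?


Calculate earnings:
6 x $27 = $162
Subtract spending:
$162 - $126 = $36

$36


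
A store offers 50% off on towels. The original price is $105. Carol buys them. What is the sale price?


Calculate the discount amount:
50% of $105 = $52.50
Subtract from original:
$105 - $52.50 = $52.50

$52.50


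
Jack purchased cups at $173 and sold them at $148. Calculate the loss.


Selling price = $148
Cost price = $173
Loss = cost price - selling price:
Loss = $173 - $148 = $25

$25


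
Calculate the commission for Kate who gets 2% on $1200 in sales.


Convert rate to decimal:
2% = 0.02
Multiply by sales:
$1200 x 0.02 = $24

$24


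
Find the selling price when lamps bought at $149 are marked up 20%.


Calculate the markup amount:
20% of $149 = $29.80
Add to cost:
$149 + $29.80 = $178.80

$178.80


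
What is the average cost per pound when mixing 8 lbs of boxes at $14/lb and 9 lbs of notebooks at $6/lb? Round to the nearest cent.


Cost of boxes:
8 x $14 = $112
Cost of notebooks:
9 x $6 = $54
Total cost: $112 + $54 = $166
Total weight: 17 lbs
Average: $166 / 17 = $9.7647... ≈ $9.76/lb

$9.76/lb


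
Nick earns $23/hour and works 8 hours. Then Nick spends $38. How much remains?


Calculate earnings:
8 x $23 = $184
Subtract spending:
$184 - $38 = $146

$146


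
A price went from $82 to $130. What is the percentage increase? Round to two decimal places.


Find the absolute change:
|130 - 82| = 48
Divide by original and multiply by 100:
48 / 82 x 100 = 58.5365...% ≈ 58.54%

58.54%


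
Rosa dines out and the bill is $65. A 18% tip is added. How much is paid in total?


Calculate the tip:
18% of $65 = $11.70
Add tip to meal cost:
$65 + $11.70 = $76.70

$76.70


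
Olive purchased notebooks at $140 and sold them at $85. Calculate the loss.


Selling price = $85
Cost price = $140
Loss = cost price - selling price:
Loss = $140 - $85 = $55

$55


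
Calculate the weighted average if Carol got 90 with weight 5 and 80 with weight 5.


Weighted sum:
5 x 90 + 5 x 80 = 850
Total weight:
5 + 5 = 10
Weighted average:
850 / 10 = 85

85


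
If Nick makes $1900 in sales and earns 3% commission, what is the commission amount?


Convert rate to decimal:
3% = 0.03
Multiply by sales:
$1900 x 0.03 = $57

$57


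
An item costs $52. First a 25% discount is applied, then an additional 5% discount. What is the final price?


First discount:
25% of $52 = $13
Price after first discount:
$52 - $13 = $39
Second discount:
5% of $39 = $1.95
Final price:
$39 - $1.95 = $37.05

$37.05


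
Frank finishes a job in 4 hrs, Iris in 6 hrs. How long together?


Frank's rate: 1/4 of the job per hour
Iris's rate: 1/6 of the job per hour
Combined rate: 1/4 + 1/6 = 5/12 per hour
Time = 1 / (5/12) = 12/5 = 2.4 hours

2.4 hours


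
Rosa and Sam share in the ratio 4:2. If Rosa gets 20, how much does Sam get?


Find the multiplier:
20 / 4 = 5
Apply to Sam's share:
2 x 5 = 10

10


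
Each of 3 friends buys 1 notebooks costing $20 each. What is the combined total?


Cost per person:
1 x $20 = $20
Group total:
3 x $20 = $60

$60


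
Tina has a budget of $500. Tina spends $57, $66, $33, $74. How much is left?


Add up expenses:
$57 + $66 + $33 + $74 = $230
Subtract from budget:
$500 - $230 = $270

$270


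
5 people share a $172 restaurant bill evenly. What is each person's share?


Total bill: $172
Number of people: 5
Each pays: $172 / 5 = $34.40

$34.40


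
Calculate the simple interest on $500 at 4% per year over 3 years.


Use the formula I = P x R x T / 100
P x R x T = 500 x 4 x 3 = 6000
I = 6000 / 100 = $60

$60


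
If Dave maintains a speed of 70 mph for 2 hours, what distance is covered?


Use the formula: distance = speed x time
Speed = 70 mph, Time = 2 hours
70 x 2 = 140 miles

140 miles


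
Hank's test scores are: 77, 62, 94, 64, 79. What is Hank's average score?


Add the scores:
77 + 62 + 94 + 64 + 79 = 376
Divide by the number of tests:
376 / 5 = 75.2

75.2


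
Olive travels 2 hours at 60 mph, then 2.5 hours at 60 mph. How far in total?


Leg 1 distance:
60 x 2 = 120 miles
Leg 2 distance:
60 x 2.5 = 150 miles
Total distance:
120 + 150 = 270 miles

270 miles


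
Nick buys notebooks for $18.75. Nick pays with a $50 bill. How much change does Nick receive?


Start with the amount paid:
$50
Subtract the price:
$50 - $18.75 = $31.25

$31.25


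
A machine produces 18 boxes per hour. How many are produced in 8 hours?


Production rate: 18 boxes per hour
Time: 8 hours
Total: 18 x 8 = 144 boxes

144 boxes


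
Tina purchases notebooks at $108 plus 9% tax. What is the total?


Calculate the tax:
9% of $108 = $9.72
Add tax to price:
$108 + $9.72 = $117.72

$117.72


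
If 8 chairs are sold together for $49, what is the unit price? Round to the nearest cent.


Total cost: $49
Number of items: 8
Unit price: $49 / 8 = $6.125 ≈ $6.13

$6.13


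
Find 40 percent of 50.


Convert percentage to decimal:
40% = 0.4
Multiply:
50 x 0.4 = 20

20


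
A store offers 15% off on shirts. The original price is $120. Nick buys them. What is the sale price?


Calculate the discount amount:
15% of $120 = $18
Subtract from original:
$120 - $18 = $102

$102


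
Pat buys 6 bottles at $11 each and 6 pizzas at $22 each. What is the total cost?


Cost of bottles:
6 x $11 = $66
Cost of pizzas:
6 x $22 = $132
Add both:
$66 + $132 = $198

$198


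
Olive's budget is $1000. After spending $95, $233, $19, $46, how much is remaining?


Add up expenses:
$95 + $233 + $19 + $46 = $393
Subtract from budget:
$1000 - $393 = $607

$607


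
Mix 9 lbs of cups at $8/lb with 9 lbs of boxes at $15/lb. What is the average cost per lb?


Cost of cups:
9 x $8 = $72
Cost of boxes:
9 x $15 = $135
Total cost: $72 + $135 = $207
Total weight: 18 lbs
Average: $207 / 18 = $11.50/lb

$11.50/lb


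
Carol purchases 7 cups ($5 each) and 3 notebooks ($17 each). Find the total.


Cost of cups:
7 x $5 = $35
Cost of notebooks:
3 x $17 = $51
Add both:
$35 + $51 = $86

$86


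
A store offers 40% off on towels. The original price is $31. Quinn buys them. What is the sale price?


Calculate the discount amount:
40% of $31 = $12.40
Subtract from original:
$31 - $12.40 = $18.60

$18.60


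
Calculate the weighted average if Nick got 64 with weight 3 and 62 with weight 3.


Weighted sum:
3 x 64 + 3 x 62 = 378
Total weight:
3 + 3 = 6
Weighted average:
378 / 6 = 63

63


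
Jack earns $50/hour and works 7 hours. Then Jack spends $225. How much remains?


Calculate earnings:
7 x $50 = $350
Subtract spending:
$350 - $225 = $125

$125


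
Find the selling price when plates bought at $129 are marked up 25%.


Calculate the markup amount:
25% of $129 = $32.25
Add to cost:
$129 + $32.25 = $161.25

$161.25


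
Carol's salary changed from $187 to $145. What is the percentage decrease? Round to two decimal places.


Find the absolute change:
|145 - 187| = 42
Divide by original and multiply by 100:
42 / 187 x 100 = 22.4598...% ≈ 22.46%

22.46%


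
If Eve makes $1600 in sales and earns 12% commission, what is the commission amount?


Convert rate to decimal:
12% = 0.12
Multiply by sales:
$1600 x 0.12 = $192

$192


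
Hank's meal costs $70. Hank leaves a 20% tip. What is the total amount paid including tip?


Calculate the tip:
20% of $70 = $14
Add tip to meal cost:
$70 + $14 = $84

$84


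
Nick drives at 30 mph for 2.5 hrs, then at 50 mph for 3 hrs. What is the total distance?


Leg 1 distance:
30 x 2.5 = 75 miles
Leg 2 distance:
50 x 3 = 150 miles
Total distance:
75 + 150 = 225 miles

225 miles


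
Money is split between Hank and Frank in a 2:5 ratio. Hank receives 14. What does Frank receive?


Find the multiplier:
14 / 2 = 7
Apply to Frank's share:
5 x 7 = 35

35


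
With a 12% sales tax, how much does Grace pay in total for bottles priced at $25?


Calculate the tax:
12% of $25 = $3
Add tax to price:
$25 + $3 = $28

$28


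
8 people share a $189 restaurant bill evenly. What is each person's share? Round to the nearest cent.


Total bill: $189
Number of people: 8
Each pays: $189 / 8 = $23.625 ≈ $23.63

$23.63


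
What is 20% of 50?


Convert percentage to decimal:
20% = 0.2
Multiply:
50 x 0.2 = 10

10


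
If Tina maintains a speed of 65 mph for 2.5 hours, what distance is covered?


Use the formula: distance = speed x time
Speed = 65 mph, Time = 2.5 hours
65 x 2.5 = 162.5 miles

162.5 miles


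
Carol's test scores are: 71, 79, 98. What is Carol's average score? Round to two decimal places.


Add the scores:
71 + 79 + 98 = 248
Divide by the number of tests:
248 / 3 = 82.6666... ≈ 82.67

82.67


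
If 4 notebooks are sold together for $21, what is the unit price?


Total cost: $21
Number of items: 4
Unit price: $21 / 4 = $5.25

$5.25


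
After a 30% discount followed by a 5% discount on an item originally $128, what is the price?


First discount:
30% of $128 = $38.40
Price after first discount:
$128 - $38.40 = $89.60
Second discount:
5% of $89.60 = $4.48
Final price:
$89.60 - $4.48 = $85.12

$85.12


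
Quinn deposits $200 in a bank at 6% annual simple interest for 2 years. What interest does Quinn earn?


Use the formula I = P x R x T / 100
P x R x T = 200 x 6 x 2 = 2400
I = 2400 / 100 = $24

$24


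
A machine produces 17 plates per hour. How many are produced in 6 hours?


Production rate: 17 plates per hour
Time: 6 hours
Total: 17 x 6 = 102 plates

102 plates


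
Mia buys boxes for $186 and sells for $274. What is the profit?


Selling price = $274
Cost price = $186
Profit = selling price - cost price:
Profit = $274 - $186 = $88

$88


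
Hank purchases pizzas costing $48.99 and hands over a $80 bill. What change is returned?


Start with the amount paid:
$80
Subtract the price:
$80 - $48.99 = $31.01

$31.01


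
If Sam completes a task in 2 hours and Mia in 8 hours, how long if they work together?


Sam's rate: 1/2 of the job per hour
Mia's rate: 1/8 of the job per hour
Combined rate: 1/2 + 1/8 = 5/8 per hour
Time = 1 / (5/8) = 8/5 = 1.6 hours

1.6 hours


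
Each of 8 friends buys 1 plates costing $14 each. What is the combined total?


Cost per person:
1 x $14 = $14
Group total:
8 x $14 = $112

$112


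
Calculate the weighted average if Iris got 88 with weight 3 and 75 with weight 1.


Weighted sum:
3 x 88 + 1 x 75 = 339
Total weight:
3 + 1 = 4
Weighted average:
339 / 4 = 84.75

84.75


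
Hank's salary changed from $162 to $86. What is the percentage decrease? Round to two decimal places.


Find the absolute change:
|86 - 162| = 76
Divide by original and multiply by 100:
76 / 162 x 100 = 46.9135...% ≈ 46.91%

46.91%


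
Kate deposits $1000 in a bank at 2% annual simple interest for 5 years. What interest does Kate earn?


Use the formula I = P x R x T / 100
P x R x T = 1000 x 2 x 5 = 10000
I = 10000 / 100 = $100

$100


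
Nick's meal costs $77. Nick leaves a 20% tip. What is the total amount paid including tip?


Calculate the tip:
20% of $77 = $15.40
Add tip to meal cost:
$77 + $15.40 = $92.40

$92.40


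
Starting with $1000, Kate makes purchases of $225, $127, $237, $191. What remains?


Add up expenses:
$225 + $127 + $237 + $191 = $780
Subtract from budget:
$1000 - $780 = $220

$220


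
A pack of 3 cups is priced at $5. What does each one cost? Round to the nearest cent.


Total cost: $5
Number of items: 3
Unit price: $5 / 3 = $1.6666... ≈ $1.67

$1.67


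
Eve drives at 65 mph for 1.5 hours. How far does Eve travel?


Use the formula: distance = speed x time
Speed = 65 mph, Time = 1.5 hours
65 x 1.5 = 97.5 miles

97.5 miles


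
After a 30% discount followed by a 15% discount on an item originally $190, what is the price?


First discount:
30% of $190 = $57
Price after first discount:
$190 - $57 = $133
Second discount:
15% of $133 = $19.95
Final price:
$133 - $19.95 = $113.05

$113.05


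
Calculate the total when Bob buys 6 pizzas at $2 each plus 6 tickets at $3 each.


Cost of pizzas:
6 x $2 = $12
Cost of tickets:
6 x $3 = $18
Add both:
$12 + $18 = $30

$30


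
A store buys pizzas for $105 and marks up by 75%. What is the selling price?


Calculate the markup amount:
75% of $105 = $78.75
Add to cost:
$105 + $78.75 = $183.75

$183.75


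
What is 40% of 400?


Convert percentage to decimal:
40% = 0.4
Multiply:
400 x 0.4 = 160

160


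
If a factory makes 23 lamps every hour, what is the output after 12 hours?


Production rate: 23 lamps per hour
Time: 12 hours
Total: 23 x 12 = 276 lamps

276 lamps


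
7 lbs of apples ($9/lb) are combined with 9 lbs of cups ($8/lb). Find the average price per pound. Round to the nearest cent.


Cost of apples:
7 x $9 = $63
Cost of cups:
9 x $8 = $72
Total cost: $63 + $72 = $135
Total weight: 16 lbs
Average: $135 / 16 = $8.4375 ≈ $8.44/lb

$8.44/lb


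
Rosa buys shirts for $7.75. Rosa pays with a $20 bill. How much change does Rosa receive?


Start with the amount paid:
$20
Subtract the price:
$20 - $7.75 = $12.25

$12.25


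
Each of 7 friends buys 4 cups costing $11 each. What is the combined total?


Cost per person:
4 x $11 = $44
Group total:
7 x $44 = $308

$308


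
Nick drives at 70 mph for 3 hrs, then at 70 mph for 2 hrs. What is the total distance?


Leg 1 distance:
70 x 3 = 210 miles
Leg 2 distance:
70 x 2 = 140 miles
Total distance:
210 + 140 = 350 miles

350 miles


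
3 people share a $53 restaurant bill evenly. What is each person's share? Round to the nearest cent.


Total bill: $53
Number of people: 3
Each pays: $53 / 3 = $17.6666... ≈ $17.67

$17.67


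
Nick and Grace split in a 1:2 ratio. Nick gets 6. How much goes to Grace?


Find the multiplier:
6 / 1 = 6
Apply to Grace's share:
2 x 6 = 12

12


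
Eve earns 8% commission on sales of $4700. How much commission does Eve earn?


Convert rate to decimal:
8% = 0.08
Multiply by sales:
$4700 x 0.08 = $376

$376


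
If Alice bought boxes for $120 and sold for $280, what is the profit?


Selling price = $280
Cost price = $120
Profit = selling price - cost price:
Profit = $280 - $120 = $160

$160


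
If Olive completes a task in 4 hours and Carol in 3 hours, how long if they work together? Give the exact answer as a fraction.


Olive's rate: 1/4 of the job per hour
Carol's rate: 1/3 of the job per hour
Combined rate: 1/4 + 1/3 = 7/12 per hour
Time = 1 / (7/12) = 12/7 hours (≈ 1.71 hours)

12/7 hours


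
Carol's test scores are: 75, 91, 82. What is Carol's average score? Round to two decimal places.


Add the scores:
75 + 91 + 82 = 248
Divide by the number of tests:
248 / 3 = 82.6666... ≈ 82.67

82.67


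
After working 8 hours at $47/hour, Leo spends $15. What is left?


Calculate earnings:
8 x $47 = $376
Subtract spending:
$376 - $15 = $361

$361


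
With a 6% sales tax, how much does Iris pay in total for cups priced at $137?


Calculate the tax:
6% of $137 = $8.22
Add tax to price:
$137 + $8.22 = $145.22

$145.22


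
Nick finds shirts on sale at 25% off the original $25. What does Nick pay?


Calculate the discount amount:
25% of $25 = $6.25
Subtract from original:
$25 - $6.25 = $18.75

$18.75


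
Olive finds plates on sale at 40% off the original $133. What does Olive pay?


Calculate the discount amount:
40% of $133 = $53.20
Subtract from original:
$133 - $53.20 = $79.80

$79.80


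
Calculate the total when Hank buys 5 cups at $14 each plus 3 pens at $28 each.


Cost of cups:
5 x $14 = $70
Cost of pens:
3 x $28 = $84
Add both:
$70 + $84 = $154

$154


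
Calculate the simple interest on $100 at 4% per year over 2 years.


Use the formula I = P x R x T / 100
P x R x T = 100 x 4 x 2 = 800
I = 800 / 100 = $8

$8


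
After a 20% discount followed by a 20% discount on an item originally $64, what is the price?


First discount:
20% of $64 = $12.80
Price after first discount:
$64 - $12.80 = $51.20
Second discount:
20% of $51.20 = $10.24
Final price:
$51.20 - $10.24 = $40.96

$40.96


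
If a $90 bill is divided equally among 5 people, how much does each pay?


Total bill: $90
Number of people: 5
Each pays: $90 / 5 = $18

$18


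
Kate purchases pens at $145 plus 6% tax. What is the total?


Calculate the tax:
6% of $145 = $8.70
Add tax to price:
$145 + $8.70 = $153.70

$153.70


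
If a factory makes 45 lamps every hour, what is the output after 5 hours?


Production rate: 45 lamps per hour
Time: 5 hours
Total: 45 x 5 = 225 lamps

225 lamps


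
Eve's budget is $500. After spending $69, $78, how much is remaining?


Add up expenses:
$69 + $78 = $147
Subtract from budget:
$500 - $147 = $353

$353


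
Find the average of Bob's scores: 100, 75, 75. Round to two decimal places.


Add the scores:
100 + 75 + 75 = 250
Divide by the number of tests:
250 / 3 = 83.3333... ≈ 83.33

83.33


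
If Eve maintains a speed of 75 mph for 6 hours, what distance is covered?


Use the formula: distance = speed x time
Speed = 75 mph, Time = 6 hours
75 x 6 = 450 miles

450 miles


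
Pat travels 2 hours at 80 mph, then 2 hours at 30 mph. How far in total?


Leg 1 distance:
80 x 2 = 160 miles
Leg 2 distance:
30 x 2 = 60 miles
Total distance:
160 + 60 = 220 miles

220 miles


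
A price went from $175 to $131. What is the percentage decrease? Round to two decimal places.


Find the absolute change:
|131 - 175| = 44
Divide by original and multiply by 100:
44 / 175 x 100 = 25.1428...% ≈ 25.14%

25.14%


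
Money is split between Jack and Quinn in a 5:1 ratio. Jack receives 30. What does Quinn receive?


Find the multiplier:
30 / 5 = 6
Apply to Quinn's share:
1 x 6 = 6

6


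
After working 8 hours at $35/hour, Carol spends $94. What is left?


Calculate earnings:
8 x $35 = $280
Subtract spending:
$280 - $94 = $186

$186


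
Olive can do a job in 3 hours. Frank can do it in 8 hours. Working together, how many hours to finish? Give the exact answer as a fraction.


Olive's rate: 1/3 of the job per hour
Frank's rate: 1/8 of the job per hour
Combined rate: 1/3 + 1/8 = 11/24 per hour
Time = 1 / (11/24) = 24/11 hours (≈ 2.18 hours)

24/11 hours


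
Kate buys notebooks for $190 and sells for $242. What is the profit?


Selling price = $242
Cost price = $190
Profit = selling price - cost price:
Profit = $242 - $190 = $52

$52


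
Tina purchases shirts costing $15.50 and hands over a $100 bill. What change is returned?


Start with the amount paid:
$100
Subtract the price:
$100 - $15.50 = $84.50

$84.50


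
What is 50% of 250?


Convert percentage to decimal:
50% = 0.5
Multiply:
250 x 0.5 = 125

125


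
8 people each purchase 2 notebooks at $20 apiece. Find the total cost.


Cost per person:
2 x $20 = $40
Group total:
8 x $40 = $320

$320


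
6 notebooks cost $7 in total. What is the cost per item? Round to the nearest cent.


Total cost: $7
Number of items: 6
Unit price: $7 / 6 = $1.1666... ≈ $1.17

$1.17


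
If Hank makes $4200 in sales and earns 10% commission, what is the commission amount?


Convert rate to decimal:
10% = 0.1
Multiply by sales:
$4200 x 0.1 = $420

$420


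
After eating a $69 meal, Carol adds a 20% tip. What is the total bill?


Calculate the tip:
20% of $69 = $13.80
Add tip to meal cost:
$69 + $13.80 = $82.80

$82.80


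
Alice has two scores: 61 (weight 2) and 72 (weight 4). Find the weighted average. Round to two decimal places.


Weighted sum:
2 x 61 + 4 x 72 = 410
Total weight:
2 + 4 = 6
Weighted average:
410 / 6 = 68.3333... ≈ 68.33

68.33


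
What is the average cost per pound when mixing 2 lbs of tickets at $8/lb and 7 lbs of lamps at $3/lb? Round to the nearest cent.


Cost of tickets:
2 x $8 = $16
Cost of lamps:
7 x $3 = $21
Total cost: $16 + $21 = $37
Total weight: 9 lbs
Average: $37 / 9 = $4.1111... ≈ $4.11/lb

$4.11/lb


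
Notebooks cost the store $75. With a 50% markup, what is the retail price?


Calculate the markup amount:
50% of $75 = $37.50
Add to cost:
$75 + $37.50 = $112.50

$112.50


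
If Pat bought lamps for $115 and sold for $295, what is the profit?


Selling price = $295
Cost price = $115
Profit = selling price - cost price:
Profit = $295 - $115 = $180

$180


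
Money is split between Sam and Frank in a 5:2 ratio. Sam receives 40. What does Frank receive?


Find the multiplier:
40 / 5 = 8
Apply to Frank's share:
2 x 8 = 16

16


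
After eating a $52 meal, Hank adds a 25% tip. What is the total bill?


Calculate the tip:
25% of $52 = $13
Add tip to meal cost:
$52 + $13 = $65

$65


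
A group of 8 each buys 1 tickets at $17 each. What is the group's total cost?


Cost per person:
1 x $17 = $17
Group total:
8 x $17 = $136

$136


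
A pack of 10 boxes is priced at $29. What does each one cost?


Total cost: $29
Number of items: 10
Unit price: $29 / 10 = $2.90

$2.90
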